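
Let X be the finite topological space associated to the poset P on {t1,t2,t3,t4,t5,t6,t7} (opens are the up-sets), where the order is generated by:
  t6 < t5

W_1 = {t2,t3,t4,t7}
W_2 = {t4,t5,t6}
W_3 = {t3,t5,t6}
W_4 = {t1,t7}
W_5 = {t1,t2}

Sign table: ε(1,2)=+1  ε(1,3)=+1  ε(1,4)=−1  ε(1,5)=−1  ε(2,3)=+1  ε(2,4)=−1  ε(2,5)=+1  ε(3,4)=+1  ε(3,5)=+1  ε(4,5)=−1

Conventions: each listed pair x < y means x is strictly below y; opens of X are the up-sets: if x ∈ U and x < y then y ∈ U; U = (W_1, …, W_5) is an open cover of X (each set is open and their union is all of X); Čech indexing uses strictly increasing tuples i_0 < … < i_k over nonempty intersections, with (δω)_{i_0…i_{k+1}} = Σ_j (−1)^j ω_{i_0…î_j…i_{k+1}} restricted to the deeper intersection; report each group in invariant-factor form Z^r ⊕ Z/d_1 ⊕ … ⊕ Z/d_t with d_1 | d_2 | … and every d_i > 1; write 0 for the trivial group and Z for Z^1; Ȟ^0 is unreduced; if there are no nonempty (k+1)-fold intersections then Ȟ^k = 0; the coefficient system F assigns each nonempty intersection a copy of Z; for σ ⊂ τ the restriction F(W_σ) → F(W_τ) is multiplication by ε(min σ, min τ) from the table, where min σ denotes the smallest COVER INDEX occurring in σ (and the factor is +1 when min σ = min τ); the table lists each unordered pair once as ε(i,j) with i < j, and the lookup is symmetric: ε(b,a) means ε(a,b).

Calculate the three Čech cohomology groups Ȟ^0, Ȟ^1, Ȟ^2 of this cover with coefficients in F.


cover nerve:
  W12={t4} W13={t3} W14={t7} W15={t2} W23={t5,t6} W45={t1}
C dims 5,6; δ0: rk 5, SNF 1^4·2
Ȟ^0: (5−5)−0=0 ⇒ 0
Ȟ^1: (6−0)−5=1 plus torsion [2] ⇒ Z ⊕ Z/2
Ȟ^2: (0−0)−0=0 ⇒ 0

Ȟ^0 = 0, Ȟ^1 = Z ⊕ Z/2, Ȟ^2 = 0


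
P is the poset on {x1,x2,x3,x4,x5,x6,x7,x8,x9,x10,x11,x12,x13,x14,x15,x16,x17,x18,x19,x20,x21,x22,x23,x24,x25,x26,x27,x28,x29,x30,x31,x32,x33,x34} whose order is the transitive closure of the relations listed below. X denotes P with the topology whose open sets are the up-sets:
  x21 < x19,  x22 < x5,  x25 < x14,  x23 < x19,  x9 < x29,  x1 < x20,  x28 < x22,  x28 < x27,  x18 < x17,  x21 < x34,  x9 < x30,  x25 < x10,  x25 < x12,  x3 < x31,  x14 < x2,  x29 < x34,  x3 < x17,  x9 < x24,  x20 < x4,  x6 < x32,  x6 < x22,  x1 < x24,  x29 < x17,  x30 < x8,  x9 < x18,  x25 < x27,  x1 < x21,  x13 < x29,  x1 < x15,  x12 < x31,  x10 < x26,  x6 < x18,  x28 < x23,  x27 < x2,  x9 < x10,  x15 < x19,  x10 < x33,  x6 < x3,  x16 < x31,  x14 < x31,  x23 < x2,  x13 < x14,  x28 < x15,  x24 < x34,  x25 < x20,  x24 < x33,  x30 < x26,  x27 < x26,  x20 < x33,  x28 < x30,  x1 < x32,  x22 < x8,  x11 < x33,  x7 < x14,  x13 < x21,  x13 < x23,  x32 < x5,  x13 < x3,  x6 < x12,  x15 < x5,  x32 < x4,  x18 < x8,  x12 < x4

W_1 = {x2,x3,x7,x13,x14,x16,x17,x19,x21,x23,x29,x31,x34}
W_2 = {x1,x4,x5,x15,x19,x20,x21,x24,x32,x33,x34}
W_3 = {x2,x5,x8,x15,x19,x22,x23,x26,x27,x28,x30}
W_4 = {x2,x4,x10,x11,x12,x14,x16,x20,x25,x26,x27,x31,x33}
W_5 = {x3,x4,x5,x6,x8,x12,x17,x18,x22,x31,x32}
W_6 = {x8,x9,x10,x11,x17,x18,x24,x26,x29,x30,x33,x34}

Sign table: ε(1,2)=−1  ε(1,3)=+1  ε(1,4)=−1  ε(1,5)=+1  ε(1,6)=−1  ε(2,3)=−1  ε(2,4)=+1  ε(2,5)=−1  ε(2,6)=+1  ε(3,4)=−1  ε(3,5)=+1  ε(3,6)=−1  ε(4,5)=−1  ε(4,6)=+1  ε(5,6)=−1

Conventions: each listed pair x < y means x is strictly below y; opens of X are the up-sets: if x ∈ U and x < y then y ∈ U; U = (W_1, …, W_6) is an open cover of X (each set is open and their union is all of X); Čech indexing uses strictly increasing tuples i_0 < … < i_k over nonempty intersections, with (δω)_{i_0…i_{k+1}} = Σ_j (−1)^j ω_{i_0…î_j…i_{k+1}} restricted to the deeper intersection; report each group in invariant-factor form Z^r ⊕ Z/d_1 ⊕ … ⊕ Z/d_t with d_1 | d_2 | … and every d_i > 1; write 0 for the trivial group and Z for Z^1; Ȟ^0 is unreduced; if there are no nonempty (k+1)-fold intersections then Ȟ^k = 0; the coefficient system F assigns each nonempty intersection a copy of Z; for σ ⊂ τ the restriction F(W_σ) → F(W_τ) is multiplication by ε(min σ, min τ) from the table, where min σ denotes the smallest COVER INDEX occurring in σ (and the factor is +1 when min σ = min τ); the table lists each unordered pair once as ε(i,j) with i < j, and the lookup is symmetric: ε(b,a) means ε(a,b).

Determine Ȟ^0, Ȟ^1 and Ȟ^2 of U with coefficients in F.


nerve of the cover:
  W12={x19,x21,x34} W13={x2,x19,x23} W14={x2,x14,x16,x31} W15={x3,x17,x31} W16={x17,x29,x34} W23={x5,x15,x19} W24={x4,x20,x33} W25={x4,x5,x32} W26={x24,x33,x34} W34={x2,x26,x27} W35={x5,x8,x22} W36={x8,x26,x30} W45={x4,x12,x31} W46={x10,x11,x26,x33} W56={x8,x17,x18}
  W123={x19} W126={x34} W134={x2} W145={x31} W156={x17} W235={x5} W245={x4} W246={x33} W346={x26} W356={x8}
C dims 6,15,10; δ0: rk 5, SNF 1^5; δ1: rk 10, SNF 1^9·2
Ȟ^0 = (6 − 5) − 0 = 1, so Ȟ^0 ≅ Z
Ȟ^1 = (15 − 10) − 5 = 0, so Ȟ^1 ≅ 0
Ȟ^2 = (10 − 0) − 10 = 0 plus torsion [2], so Ȟ^2 ≅ Z/2

Ȟ^0(U;F) ≅ Z, Ȟ^1(U;F) ≅ 0 and Ȟ^2(U;F) ≅ Z/2


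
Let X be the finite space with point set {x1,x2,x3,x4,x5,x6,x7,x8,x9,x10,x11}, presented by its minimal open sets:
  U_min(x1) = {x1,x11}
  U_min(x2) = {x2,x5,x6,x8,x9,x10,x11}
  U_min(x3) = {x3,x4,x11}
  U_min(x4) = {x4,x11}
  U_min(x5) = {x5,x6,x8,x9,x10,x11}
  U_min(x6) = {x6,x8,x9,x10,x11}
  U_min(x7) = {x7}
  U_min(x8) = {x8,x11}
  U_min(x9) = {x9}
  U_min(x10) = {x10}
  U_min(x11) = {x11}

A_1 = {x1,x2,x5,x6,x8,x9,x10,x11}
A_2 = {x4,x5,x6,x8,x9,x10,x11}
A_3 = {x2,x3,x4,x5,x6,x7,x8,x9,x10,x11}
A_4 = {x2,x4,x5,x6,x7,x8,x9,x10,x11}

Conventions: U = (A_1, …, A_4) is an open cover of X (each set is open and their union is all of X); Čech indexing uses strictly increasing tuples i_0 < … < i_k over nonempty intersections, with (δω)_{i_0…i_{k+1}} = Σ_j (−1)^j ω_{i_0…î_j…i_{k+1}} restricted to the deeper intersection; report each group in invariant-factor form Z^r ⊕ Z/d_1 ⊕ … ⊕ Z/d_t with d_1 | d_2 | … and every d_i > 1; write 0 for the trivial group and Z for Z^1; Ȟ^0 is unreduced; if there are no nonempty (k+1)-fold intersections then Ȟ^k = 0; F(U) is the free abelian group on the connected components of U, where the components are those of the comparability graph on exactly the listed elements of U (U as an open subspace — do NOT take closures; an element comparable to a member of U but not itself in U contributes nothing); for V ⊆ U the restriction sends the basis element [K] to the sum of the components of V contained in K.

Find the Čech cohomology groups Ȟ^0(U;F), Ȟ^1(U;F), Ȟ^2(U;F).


nerve simplices:
  A12={x5,x6,x8,x9,x10,x11} A13={x2,x5,x6,x8,x9,x10,x11} A14={x2,x5,x6,x8,x9,x10,x11} A23={x4,x5,x6,x8,x9,x10,x11} A24={x4,x5,x6,x8,x9,x10,x11} A34={x2,x4,x5,x6,x7,x8,x9,x10,x11}
  A123={x5,x6,x8,x9,x10,x11} A124={x5,x6,x8,x9,x10,x11} A134={x2,x5,x6,x8,x9,x10,x11} A234={x4,x5,x6,x8,x9,x10,x11}
  A1234={x5,x6,x8,x9,x10,x11}
components per intersection:
  A1: {x1,x2,x5,x6,x8,x9,x10,x11}
  A2: {x4,x5,x6,x8,x9,x10,x11}
  A3: {x2,x3,x4,x5,x6,x8,x9,x10,x11} {x7}
  A4: {x2,x4,x5,x6,x8,x9,x10,x11} {x7}
  A12: {x5,x6,x8,x9,x10,x11}
  A13: {x2,x5,x6,x8,x9,x10,x11}
  A14: {x2,x5,x6,x8,x9,x10,x11}
  A23: {x4,x5,x6,x8,x9,x10,x11}
  A24: {x4,x5,x6,x8,x9,x10,x11}
  A34: {x2,x4,x5,x6,x8,x9,x10,x11} {x7}
  A123: {x5,x6,x8,x9,x10,x11}
  A124: {x5,x6,x8,x9,x10,x11}
  A134: {x2,x5,x6,x8,x9,x10,x11}
  A234: {x4,x5,x6,x8,x9,x10,x11}
  A1234: {x5,x6,x8,x9,x10,x11}
C dims 6,7,4,1; δ0: rk 4, SNF 1^4; δ1: rk 3, SNF 1^3; δ2: rk 1, SNF 1^1
degree 0: 6−4−0 = 2 → Ȟ^0 ≅ Z^2
degree 1: 7−3−4 = 0 → Ȟ^1 ≅ 0
degree 2: 4−1−3 = 0 → Ȟ^2 ≅ 0

Ȟ^0 ≅ Z^2, Ȟ^1 ≅ 0, Ȟ^2 ≅ 0


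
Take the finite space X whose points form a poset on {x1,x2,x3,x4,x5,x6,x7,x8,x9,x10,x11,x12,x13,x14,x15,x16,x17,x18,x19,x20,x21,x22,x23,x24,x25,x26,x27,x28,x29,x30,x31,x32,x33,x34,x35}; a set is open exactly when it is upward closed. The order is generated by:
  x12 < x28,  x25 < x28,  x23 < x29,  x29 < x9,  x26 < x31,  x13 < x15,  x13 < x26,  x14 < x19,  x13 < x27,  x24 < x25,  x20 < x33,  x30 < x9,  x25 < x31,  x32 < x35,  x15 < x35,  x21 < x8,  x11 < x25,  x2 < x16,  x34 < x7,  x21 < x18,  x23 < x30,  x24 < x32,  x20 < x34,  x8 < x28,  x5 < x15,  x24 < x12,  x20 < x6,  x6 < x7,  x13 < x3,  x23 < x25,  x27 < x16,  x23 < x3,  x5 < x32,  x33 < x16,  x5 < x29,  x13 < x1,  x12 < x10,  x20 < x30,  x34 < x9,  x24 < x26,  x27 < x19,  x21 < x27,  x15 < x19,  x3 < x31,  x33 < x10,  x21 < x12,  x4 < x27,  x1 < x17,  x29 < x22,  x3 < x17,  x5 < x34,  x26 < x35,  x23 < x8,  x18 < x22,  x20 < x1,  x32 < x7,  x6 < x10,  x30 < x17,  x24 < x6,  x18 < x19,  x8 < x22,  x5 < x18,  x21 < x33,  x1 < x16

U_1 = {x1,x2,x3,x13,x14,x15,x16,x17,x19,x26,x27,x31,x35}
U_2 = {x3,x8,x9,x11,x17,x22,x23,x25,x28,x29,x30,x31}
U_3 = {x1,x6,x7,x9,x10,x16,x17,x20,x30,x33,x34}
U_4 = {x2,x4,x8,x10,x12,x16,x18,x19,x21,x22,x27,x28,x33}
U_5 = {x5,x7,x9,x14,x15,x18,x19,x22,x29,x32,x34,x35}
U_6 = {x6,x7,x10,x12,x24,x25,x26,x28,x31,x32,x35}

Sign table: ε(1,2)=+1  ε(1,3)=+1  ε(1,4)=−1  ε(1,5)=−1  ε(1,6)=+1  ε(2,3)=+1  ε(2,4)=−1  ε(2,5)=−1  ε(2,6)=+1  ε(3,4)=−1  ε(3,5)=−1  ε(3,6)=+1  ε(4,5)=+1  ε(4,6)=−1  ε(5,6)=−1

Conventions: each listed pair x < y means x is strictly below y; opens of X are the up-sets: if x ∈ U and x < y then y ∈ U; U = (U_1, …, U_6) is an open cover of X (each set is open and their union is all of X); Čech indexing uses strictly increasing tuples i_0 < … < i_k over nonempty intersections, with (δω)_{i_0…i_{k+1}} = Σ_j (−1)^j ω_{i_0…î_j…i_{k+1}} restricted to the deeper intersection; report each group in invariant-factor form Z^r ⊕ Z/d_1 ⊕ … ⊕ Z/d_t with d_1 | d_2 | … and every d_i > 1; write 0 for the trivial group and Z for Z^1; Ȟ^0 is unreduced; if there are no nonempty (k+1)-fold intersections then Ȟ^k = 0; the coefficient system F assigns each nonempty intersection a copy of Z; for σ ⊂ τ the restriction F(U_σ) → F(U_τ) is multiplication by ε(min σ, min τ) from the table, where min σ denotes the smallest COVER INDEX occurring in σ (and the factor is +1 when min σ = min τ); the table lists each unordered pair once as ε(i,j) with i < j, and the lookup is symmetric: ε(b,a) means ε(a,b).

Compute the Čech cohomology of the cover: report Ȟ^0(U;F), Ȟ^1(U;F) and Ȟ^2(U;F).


nerve of the cover:
  U12={x3,x17,x31} U13={x1,x16,x17} U14={x2,x16,x19,x27} U15={x14,x15,x19,x35} U16={x26,x31,x35} U23={x9,x17,x30} U24={x8,x22,x28} U25={x9,x22,x29} U26={x25,x28,x31} U34={x10,x16,x33} U35={x7,x9,x34} U36={x6,x7,x10} U45={x18,x19,x22} U46={x10,x12,x28} U56={x7,x32,x35}
  U123={x17} U126={x31} U134={x16} U145={x19} U156={x35} U235={x9} U245={x22} U246={x28} U346={x10} U356={x7}
C dims 6,15,10; δ0: rk 5, SNF 1^5; δ1: rk 10, SNF 1^9·2
Ȟ^0 = (6 − 5) − 0 = 1, so Ȟ^0 ≅ Z
Ȟ^1 = (15 − 10) − 5 = 0, so Ȟ^1 ≅ 0
Ȟ^2 = (10 − 0) − 10 = 0 plus torsion [2], so Ȟ^2 ≅ Z/2

Ȟ^0 = Z; Ȟ^1 = 0; Ȟ^2 = Z/2


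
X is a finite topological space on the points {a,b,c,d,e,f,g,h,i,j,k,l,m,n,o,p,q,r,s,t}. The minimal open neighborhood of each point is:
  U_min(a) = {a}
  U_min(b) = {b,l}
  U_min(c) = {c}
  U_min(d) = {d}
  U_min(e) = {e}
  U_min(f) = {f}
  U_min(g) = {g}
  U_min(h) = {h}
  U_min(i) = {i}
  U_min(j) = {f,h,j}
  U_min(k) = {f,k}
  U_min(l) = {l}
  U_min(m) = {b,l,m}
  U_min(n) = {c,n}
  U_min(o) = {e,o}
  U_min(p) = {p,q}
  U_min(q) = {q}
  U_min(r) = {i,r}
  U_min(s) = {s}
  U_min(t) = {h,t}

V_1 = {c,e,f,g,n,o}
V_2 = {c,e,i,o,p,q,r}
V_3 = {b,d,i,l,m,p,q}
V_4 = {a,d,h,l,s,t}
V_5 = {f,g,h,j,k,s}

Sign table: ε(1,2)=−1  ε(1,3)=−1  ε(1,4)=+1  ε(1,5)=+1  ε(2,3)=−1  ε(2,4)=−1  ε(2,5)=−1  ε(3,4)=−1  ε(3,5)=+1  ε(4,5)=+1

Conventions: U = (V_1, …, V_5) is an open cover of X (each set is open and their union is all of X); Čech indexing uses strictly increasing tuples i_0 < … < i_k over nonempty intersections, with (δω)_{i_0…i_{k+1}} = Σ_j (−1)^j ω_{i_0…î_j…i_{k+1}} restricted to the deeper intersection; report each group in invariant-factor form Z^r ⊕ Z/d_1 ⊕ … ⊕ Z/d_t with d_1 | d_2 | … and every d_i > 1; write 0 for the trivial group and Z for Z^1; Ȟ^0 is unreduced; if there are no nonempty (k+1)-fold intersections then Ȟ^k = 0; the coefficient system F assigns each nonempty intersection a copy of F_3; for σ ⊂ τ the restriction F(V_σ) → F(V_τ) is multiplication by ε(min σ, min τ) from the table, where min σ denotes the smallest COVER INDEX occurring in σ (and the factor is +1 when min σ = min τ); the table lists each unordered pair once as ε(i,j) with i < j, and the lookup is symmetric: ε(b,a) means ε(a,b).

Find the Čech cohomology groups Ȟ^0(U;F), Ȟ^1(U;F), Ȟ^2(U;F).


nonempty overlaps:
  V12={c,e,o} V15={f,g} V23={i,p,q} V34={d,l} V45={h,s}
C dims 5,5; δ0: rk_F3 5
degree 0: 5−5−0 = 0 → Ȟ^0 ≅ 0
degree 1: 5−0−5 = 0 → Ȟ^1 ≅ 0
degree 2: 0−0−0 = 0 → Ȟ^2 ≅ 0

Ȟ^0(U;F) ≅ 0, Ȟ^1(U;F) ≅ 0 and Ȟ^2(U;F) ≅ 0


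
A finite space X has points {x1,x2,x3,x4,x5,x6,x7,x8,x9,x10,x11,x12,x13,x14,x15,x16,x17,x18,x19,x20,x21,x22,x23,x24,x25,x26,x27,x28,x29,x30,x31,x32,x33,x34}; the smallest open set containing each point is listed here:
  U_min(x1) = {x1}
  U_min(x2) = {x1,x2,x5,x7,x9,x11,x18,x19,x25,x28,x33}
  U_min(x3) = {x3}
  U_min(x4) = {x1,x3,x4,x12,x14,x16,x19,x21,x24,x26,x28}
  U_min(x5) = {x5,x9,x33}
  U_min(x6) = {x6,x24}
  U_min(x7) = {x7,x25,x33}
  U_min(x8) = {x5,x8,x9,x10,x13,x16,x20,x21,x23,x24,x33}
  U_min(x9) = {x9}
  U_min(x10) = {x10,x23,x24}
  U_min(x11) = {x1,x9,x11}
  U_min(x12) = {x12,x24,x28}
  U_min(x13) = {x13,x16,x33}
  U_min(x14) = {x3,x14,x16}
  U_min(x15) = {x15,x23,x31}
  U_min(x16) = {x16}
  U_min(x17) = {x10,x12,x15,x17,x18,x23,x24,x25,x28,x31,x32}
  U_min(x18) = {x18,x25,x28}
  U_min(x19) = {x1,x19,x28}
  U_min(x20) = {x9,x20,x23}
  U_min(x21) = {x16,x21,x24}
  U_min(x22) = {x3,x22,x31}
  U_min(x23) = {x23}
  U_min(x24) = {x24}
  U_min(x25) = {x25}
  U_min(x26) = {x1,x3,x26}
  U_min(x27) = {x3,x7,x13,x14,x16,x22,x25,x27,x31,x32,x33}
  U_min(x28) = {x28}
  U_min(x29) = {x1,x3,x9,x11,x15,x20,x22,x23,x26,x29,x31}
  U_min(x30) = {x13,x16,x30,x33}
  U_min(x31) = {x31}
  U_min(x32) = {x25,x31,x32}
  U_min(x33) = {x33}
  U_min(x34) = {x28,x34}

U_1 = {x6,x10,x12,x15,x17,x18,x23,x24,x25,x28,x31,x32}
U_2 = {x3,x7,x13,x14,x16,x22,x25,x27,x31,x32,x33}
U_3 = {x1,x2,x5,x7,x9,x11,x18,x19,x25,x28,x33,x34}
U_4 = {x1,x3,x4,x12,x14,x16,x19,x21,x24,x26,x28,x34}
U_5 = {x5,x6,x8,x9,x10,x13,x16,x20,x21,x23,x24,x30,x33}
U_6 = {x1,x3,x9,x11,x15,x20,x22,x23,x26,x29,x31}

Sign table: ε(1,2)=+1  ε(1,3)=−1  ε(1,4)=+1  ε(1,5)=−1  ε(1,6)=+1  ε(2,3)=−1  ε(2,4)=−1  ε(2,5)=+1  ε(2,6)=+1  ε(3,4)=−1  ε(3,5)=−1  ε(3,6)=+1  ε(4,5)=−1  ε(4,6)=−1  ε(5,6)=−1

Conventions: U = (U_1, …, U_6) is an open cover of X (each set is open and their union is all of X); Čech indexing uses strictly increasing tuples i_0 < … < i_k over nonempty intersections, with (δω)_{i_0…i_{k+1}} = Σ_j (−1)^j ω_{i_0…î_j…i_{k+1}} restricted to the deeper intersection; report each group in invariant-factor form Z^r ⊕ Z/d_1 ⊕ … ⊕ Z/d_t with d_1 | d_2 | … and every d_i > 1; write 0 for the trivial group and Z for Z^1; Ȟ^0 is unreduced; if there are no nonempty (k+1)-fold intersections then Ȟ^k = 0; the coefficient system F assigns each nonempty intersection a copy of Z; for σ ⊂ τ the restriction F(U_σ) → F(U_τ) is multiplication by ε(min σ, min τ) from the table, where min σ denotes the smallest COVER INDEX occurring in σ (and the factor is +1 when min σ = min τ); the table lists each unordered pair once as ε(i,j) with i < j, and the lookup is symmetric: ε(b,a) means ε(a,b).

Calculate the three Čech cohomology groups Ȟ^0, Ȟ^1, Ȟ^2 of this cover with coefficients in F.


cover nerve:
  U12={x25,x31,x32} U13={x18,x25,x28} U14={x12,x24,x28} U15={x6,x10,x23,x24} U16={x15,x23,x31} U23={x7,x25,x33} U24={x3,x14,x16} U25={x13,x16,x33} U26={x3,x22,x31} U34={x1,x19,x28,x34} U35={x5,x9,x33} U36={x1,x9,x11} U45={x16,x21,x24} U46={x1,x3,x26} U56={x9,x20,x23}
  U123={x25} U126={x31} U134={x28} U145={x24} U156={x23} U235={x33} U245={x16} U246={x3} U346={x1} U356={x9}
C dims 6,15,10; δ0: rk 6, SNF 1^5·2; δ1: rk 9, SNF 1^9
Ȟ^0: (6−6)−0=0 ⇒ 0
Ȟ^1: (15−9)−6=0 plus torsion [2] ⇒ Z/2
Ȟ^2: (10−0)−9=1 ⇒ Z

Ȟ^0(U;F) ≅ 0; Ȟ^1(U;F) ≅ Z/2; Ȟ^2(U;F) ≅ Z


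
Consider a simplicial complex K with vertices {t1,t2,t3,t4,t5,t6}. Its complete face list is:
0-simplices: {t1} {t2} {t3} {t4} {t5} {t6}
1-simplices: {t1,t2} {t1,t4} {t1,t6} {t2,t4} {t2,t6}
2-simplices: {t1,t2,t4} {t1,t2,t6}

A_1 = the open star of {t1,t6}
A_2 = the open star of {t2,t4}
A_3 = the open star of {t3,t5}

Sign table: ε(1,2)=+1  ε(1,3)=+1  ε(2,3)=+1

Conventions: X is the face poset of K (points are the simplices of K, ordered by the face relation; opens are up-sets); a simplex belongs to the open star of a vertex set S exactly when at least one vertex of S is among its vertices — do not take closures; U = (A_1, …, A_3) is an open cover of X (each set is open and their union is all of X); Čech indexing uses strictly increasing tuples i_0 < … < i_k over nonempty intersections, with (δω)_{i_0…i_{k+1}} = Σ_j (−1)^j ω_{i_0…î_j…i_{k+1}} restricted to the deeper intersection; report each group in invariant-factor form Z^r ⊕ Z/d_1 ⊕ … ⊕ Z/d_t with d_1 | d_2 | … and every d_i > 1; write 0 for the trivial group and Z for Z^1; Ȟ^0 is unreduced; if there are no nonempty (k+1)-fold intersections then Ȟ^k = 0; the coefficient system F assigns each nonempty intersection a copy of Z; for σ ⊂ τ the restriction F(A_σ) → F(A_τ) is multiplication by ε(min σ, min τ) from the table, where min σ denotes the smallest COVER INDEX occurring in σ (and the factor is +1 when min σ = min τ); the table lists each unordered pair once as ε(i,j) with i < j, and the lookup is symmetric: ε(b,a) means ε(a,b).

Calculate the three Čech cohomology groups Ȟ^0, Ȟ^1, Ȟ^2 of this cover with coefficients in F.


Ȟ^0(U;F) ≅ Z^2,  Ȟ^1(U;F) ≅ 0,  Ȟ^2(U;F) ≅ 0

nerve of the cover:
  A1={{t1},{t6},{t1,t2},{t1,t4},{t1,t6},{t2,t6},{t1,t2,t4},{t1,t2,t6}} A2={{t2},{t4},{t1,t2},{t1,t4},{t2,t4},{t2,t6},{t1,t2,t4},{t1,t2,t6}} A3={{t3},{t5}}
  A12={{t1,t2},{t1,t4},{t2,t6},{t1,t2,t4},{t1,t2,t6}}
C dims 3,1; δ0: rk 1, SNF 1^1
Ȟ^0 = (3 − 1) − 0 = 2, so Ȟ^0 ≅ Z^2
Ȟ^1 = (1 − 0) − 1 = 0, so Ȟ^1 ≅ 0
Ȟ^2 = (0 − 0) − 0 = 0, so Ȟ^2 ≅ 0


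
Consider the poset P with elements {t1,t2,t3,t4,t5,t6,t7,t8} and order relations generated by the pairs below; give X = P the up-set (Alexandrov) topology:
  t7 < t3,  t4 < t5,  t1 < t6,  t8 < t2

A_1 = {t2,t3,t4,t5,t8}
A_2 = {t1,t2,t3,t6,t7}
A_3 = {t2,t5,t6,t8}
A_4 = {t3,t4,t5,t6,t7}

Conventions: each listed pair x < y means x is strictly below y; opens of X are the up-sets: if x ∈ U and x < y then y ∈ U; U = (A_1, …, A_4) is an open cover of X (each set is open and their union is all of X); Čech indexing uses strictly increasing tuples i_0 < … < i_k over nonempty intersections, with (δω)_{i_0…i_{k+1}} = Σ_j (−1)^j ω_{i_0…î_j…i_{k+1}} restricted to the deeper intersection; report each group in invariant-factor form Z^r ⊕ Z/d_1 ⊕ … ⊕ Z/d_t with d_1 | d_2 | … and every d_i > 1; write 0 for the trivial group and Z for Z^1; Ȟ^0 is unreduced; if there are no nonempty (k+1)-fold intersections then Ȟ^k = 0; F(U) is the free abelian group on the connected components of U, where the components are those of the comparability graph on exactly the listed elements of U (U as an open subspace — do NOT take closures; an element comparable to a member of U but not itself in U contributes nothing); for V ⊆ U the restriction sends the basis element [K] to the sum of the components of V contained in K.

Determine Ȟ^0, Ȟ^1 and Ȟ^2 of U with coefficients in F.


nonempty intersections:
  A12={t2,t3} A13={t2,t5,t8} A14={t3,t4,t5} A23={t2,t6} A24={t3,t6,t7} A34={t5,t6}
  A123={t2} A124={t3} A134={t5} A234={t6}
components per intersection:
  A1: {t2,t8} {t3} {t4,t5}
  A2: {t1,t6} {t2} {t3,t7}
  A3: {t2,t8} {t5} {t6}
  A4: {t3,t7} {t4,t5} {t6}
  A12: {t2} {t3}
  A13: {t2,t8} {t5}
  A14: {t3} {t4,t5}
  A23: {t2} {t6}
  A24: {t3,t7} {t6}
  A34: {t5} {t6}
  A123: {t2}
  A124: {t3}
  A134: {t5}
  A234: {t6}
C dims 12,12,4; δ0: rk 8, SNF 1^8; δ1: rk 4, SNF 1^4
Ȟ^0: (12−8)−0=4 ⇒ Z^4
Ȟ^1: (12−4)−8=0 ⇒ 0
Ȟ^2: (4−0)−4=0 ⇒ 0

Ȟ^0(U;F) ≅ Z^4,  Ȟ^1(U;F) ≅ 0,  Ȟ^2(U;F) ≅ 0


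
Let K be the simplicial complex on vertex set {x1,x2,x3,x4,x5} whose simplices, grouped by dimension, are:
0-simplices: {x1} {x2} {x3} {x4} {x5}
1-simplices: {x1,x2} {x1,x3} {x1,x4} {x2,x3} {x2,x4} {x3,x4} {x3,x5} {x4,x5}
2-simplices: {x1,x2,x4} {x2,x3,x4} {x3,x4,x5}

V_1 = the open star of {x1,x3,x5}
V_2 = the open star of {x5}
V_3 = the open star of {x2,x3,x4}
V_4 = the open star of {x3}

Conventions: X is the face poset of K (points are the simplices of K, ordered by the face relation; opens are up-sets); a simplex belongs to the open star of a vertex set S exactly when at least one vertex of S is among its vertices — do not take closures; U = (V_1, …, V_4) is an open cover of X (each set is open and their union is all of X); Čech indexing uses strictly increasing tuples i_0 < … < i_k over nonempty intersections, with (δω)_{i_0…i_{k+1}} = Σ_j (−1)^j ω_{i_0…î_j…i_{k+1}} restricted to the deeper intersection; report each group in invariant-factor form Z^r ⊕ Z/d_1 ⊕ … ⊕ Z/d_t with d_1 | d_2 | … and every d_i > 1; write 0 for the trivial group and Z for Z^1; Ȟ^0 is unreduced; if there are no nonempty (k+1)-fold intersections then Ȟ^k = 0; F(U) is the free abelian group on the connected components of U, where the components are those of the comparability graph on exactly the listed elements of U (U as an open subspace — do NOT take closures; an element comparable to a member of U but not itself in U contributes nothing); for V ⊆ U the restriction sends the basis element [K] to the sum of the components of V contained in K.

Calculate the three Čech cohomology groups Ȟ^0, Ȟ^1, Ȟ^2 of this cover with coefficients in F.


Ȟ^0 = Z,  Ȟ^1 = Z,  Ȟ^2 = 0

cover nerve:
  V1={{x1},{x3},{x5},{x1,x2},{x1,x3},{x1,x4},{x2,x3},{x3,x4},{x3,x5},{x4,x5},{x1,x2,x4},{x2,x3,x4},{x3,x4,x5}} V2={{x5},{x3,x5},{x4,x5},{x3,x4,x5}} V3={{x2},{x3},{x4},{x1,x2},{x1,x3},{x1,x4},{x2,x3},{x2,x4},{x3,x4},{x3,x5},{x4,x5},{x1,x2,x4},{x2,x3,x4},{x3,x4,x5}} V4={{x3},{x1,x3},{x2,x3},{x3,x4},{x3,x5},{x2,x3,x4},{x3,x4,x5}}
  V12={{x5},{x3,x5},{x4,x5},{x3,x4,x5}} V13={{x3},{x1,x2},{x1,x3},{x1,x4},{x2,x3},{x3,x4},{x3,x5},{x4,x5},{x1,x2,x4},{x2,x3,x4},{x3,x4,x5}} V14={{x3},{x1,x3},{x2,x3},{x3,x4},{x3,x5},{x2,x3,x4},{x3,x4,x5}} V23={{x3,x5},{x4,x5},{x3,x4,x5}} V24={{x3,x5},{x3,x4,x5}} V34={{x3},{x1,x3},{x2,x3},{x3,x4},{x3,x5},{x2,x3,x4},{x3,x4,x5}}
  V123={{x3,x5},{x4,x5},{x3,x4,x5}} V124={{x3,x5},{x3,x4,x5}} V134={{x3},{x1,x3},{x2,x3},{x3,x4},{x3,x5},{x2,x3,x4},{x3,x4,x5}} V234={{x3,x5},{x3,x4,x5}}
  V1234={{x3,x5},{x3,x4,x5}}
components per intersection:
  V1: {{x1},{x3},{x5},{x1,x2},{x1,x3},{x1,x4},{x2,x3},{x3,x4},{x3,x5},{x4,x5},{x1,x2,x4},{x2,x3,x4},{x3,x4,x5}}
  V2: {{x5},{x3,x5},{x4,x5},{x3,x4,x5}}
  V3: {{x2},{x3},{x4},{x1,x2},{x1,x3},{x1,x4},{x2,x3},{x2,x4},{x3,x4},{x3,x5},{x4,x5},{x1,x2,x4},{x2,x3,x4},{x3,x4,x5}}
  V4: {{x3},{x1,x3},{x2,x3},{x3,x4},{x3,x5},{x2,x3,x4},{x3,x4,x5}}
  V12: {{x5},{x3,x5},{x4,x5},{x3,x4,x5}}
  V13: {{x3},{x1,x3},{x2,x3},{x3,x4},{x3,x5},{x4,x5},{x2,x3,x4},{x3,x4,x5}} {{x1,x2},{x1,x4},{x1,x2,x4}}
  V14: {{x3},{x1,x3},{x2,x3},{x3,x4},{x3,x5},{x2,x3,x4},{x3,x4,x5}}
  V23: {{x3,x5},{x4,x5},{x3,x4,x5}}
  V24: {{x3,x5},{x3,x4,x5}}
  V34: {{x3},{x1,x3},{x2,x3},{x3,x4},{x3,x5},{x2,x3,x4},{x3,x4,x5}}
  V123: {{x3,x5},{x4,x5},{x3,x4,x5}}
  V124: {{x3,x5},{x3,x4,x5}}
  V134: {{x3},{x1,x3},{x2,x3},{x3,x4},{x3,x5},{x2,x3,x4},{x3,x4,x5}}
  V234: {{x3,x5},{x3,x4,x5}}
  V1234: {{x3,x5},{x3,x4,x5}}
C dims 4,7,4,1; δ0: rk 3, SNF 1^3; δ1: rk 3, SNF 1^3; δ2: rk 1, SNF 1^1
Ȟ^0: (4−3)−0=1 ⇒ Z
Ȟ^1: (7−3)−3=1 ⇒ Z
Ȟ^2: (4−1)−3=0 ⇒ 0


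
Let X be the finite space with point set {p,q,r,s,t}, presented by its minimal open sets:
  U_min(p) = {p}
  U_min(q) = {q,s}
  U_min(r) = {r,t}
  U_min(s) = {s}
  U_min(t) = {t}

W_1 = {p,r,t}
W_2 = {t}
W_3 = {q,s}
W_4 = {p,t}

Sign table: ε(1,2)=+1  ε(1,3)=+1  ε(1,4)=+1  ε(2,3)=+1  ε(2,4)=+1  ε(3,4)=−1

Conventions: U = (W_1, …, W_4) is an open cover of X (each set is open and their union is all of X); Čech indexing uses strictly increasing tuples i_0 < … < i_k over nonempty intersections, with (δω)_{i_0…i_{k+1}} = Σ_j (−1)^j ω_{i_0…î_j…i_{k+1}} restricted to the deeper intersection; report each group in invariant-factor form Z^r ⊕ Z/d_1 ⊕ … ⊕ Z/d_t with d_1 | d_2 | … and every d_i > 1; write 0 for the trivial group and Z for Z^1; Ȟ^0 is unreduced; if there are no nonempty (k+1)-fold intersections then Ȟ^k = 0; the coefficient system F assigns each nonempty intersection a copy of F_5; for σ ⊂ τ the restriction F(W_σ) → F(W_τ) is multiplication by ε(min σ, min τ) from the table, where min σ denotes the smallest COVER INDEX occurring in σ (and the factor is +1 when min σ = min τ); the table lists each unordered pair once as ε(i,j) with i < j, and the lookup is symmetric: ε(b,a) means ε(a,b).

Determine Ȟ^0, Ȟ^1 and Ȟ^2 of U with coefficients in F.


Ȟ^0 ≅ Z/5 ⊕ Z/5, Ȟ^1 ≅ 0 and Ȟ^2 ≅ 0

cover nerve:
  W12={t} W14={p,t} W24={t}
  W124={t}
C dims 4,3,1; δ0: rk_F5 2; δ1: rk_F5 1
Ȟ^0: (4−2)−0=2 ⇒ Z/5 ⊕ Z/5
Ȟ^1: (3−1)−2=0 ⇒ 0
Ȟ^2: (1−0)−1=0 ⇒ 0


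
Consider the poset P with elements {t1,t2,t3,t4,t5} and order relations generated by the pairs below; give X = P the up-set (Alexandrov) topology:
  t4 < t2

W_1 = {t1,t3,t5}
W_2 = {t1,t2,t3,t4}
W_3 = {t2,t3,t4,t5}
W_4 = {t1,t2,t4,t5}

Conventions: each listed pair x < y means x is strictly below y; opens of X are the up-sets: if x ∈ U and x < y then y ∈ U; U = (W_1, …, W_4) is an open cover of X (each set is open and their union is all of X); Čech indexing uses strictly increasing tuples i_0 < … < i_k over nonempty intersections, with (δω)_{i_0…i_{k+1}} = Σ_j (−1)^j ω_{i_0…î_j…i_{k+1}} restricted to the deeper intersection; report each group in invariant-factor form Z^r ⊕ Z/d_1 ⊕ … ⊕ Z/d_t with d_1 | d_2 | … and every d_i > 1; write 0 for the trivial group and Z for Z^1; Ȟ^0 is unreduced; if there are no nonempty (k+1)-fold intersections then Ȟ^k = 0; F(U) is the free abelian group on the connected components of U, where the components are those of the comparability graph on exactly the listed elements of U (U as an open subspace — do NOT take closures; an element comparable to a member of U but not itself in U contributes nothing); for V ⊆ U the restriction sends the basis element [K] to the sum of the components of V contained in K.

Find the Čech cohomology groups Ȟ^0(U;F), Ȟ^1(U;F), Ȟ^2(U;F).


nerve of the cover:
  W12={t1,t3} W13={t3,t5} W14={t1,t5} W23={t2,t3,t4} W24={t1,t2,t4} W34={t2,t4,t5}
  W123={t3} W124={t1} W134={t5} W234={t2,t4}
components per intersection:
  W1: {t1} {t3} {t5}
  W2: {t1} {t2,t4} {t3}
  W3: {t2,t4} {t3} {t5}
  W4: {t1} {t2,t4} {t5}
  W12: {t1} {t3}
  W13: {t3} {t5}
  W14: {t1} {t5}
  W23: {t2,t4} {t3}
  W24: {t1} {t2,t4}
  W34: {t2,t4} {t5}
  W123: {t3}
  W124: {t1}
  W134: {t5}
  W234: {t2,t4}
C dims 12,12,4; δ0: rk 8, SNF 1^8; δ1: rk 4, SNF 1^4
Ȟ^0 = (12 − 8) − 0 = 4, so Ȟ^0 ≅ Z^4
Ȟ^1 = (12 − 4) − 8 = 0, so Ȟ^1 ≅ 0
Ȟ^2 = (4 − 0) − 4 = 0, so Ȟ^2 ≅ 0

Ȟ^0 ≅ Z^4, Ȟ^1 ≅ 0 and Ȟ^2 ≅ 0


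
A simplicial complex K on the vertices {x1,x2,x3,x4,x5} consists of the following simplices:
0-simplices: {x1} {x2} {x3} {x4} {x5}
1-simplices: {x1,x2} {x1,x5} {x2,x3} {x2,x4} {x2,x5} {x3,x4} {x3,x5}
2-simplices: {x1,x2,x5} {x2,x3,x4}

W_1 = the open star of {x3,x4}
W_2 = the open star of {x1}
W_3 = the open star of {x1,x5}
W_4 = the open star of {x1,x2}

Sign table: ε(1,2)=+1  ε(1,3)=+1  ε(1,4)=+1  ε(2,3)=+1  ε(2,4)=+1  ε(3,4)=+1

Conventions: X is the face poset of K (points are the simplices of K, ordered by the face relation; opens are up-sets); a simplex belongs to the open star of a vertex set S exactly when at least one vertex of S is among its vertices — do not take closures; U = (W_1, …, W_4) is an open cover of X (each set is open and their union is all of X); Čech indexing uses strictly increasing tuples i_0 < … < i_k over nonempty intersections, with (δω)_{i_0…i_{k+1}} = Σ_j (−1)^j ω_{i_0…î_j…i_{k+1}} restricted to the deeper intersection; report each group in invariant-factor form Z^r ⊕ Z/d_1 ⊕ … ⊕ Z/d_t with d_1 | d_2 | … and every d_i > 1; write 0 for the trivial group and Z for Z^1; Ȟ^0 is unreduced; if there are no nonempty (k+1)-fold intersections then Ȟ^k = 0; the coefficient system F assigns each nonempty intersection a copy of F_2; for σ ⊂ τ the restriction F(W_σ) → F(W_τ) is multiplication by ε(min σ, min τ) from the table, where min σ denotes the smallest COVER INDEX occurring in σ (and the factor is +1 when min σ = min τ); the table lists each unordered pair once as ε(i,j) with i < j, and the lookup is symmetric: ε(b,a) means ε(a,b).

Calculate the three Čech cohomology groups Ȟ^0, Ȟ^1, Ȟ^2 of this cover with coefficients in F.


nonempty intersections:
  W1={{x3},{x4},{x2,x3},{x2,x4},{x3,x4},{x3,x5},{x2,x3,x4}} W2={{x1},{x1,x2},{x1,x5},{x1,x2,x5}} W3={{x1},{x5},{x1,x2},{x1,x5},{x2,x5},{x3,x5},{x1,x2,x5}} W4={{x1},{x2},{x1,x2},{x1,x5},{x2,x3},{x2,x4},{x2,x5},{x1,x2,x5},{x2,x3,x4}}
  W13={{x3,x5}} W14={{x2,x3},{x2,x4},{x2,x3,x4}} W23={{x1},{x1,x2},{x1,x5},{x1,x2,x5}} W24={{x1},{x1,x2},{x1,x5},{x1,x2,x5}} W34={{x1},{x1,x2},{x1,x5},{x2,x5},{x1,x2,x5}}
  W234={{x1},{x1,x2},{x1,x5},{x1,x2,x5}}
C dims 4,5,1; δ0: rk_F2 3; δ1: rk_F2 1
Ȟ^0: (4−3)−0=1 ⇒ Z/2
Ȟ^1: (5−1)−3=1 ⇒ Z/2
Ȟ^2: (1−0)−1=0 ⇒ 0

Ȟ^0 = Z/2, Ȟ^1 = Z/2, Ȟ^2 = 0


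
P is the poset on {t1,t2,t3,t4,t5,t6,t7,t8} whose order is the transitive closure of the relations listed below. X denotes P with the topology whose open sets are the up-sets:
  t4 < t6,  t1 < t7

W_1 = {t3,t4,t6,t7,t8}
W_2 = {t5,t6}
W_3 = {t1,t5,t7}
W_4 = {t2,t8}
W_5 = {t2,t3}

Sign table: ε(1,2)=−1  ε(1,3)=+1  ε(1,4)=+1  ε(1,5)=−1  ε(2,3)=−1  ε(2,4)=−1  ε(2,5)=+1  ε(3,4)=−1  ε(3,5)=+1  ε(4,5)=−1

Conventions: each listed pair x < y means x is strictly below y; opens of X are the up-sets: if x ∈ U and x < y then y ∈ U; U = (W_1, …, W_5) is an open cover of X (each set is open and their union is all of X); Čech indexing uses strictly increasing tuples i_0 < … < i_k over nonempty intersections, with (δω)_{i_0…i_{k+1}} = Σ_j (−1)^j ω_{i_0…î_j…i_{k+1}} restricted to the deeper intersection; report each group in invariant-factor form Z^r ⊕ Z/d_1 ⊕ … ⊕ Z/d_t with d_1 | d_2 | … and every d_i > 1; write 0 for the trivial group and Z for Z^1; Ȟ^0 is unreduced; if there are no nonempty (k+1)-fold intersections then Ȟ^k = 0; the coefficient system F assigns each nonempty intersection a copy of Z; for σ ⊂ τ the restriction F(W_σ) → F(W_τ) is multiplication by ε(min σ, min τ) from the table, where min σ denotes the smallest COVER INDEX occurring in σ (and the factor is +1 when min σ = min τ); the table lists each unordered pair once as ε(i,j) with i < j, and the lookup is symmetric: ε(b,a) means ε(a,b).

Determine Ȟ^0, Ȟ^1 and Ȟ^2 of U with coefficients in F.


cover nerve:
  W12={t6} W13={t7} W14={t8} W15={t3} W23={t5} W45={t2}
C dims 5,6; δ0: rk 4, SNF 1^4
Ȟ^0: (5−4)−0=1 ⇒ Z
Ȟ^1: (6−0)−4=2 ⇒ Z^2
Ȟ^2: (0−0)−0=0 ⇒ 0

Ȟ^0 ≅ Z; Ȟ^1 ≅ Z^2; Ȟ^2 ≅ 0


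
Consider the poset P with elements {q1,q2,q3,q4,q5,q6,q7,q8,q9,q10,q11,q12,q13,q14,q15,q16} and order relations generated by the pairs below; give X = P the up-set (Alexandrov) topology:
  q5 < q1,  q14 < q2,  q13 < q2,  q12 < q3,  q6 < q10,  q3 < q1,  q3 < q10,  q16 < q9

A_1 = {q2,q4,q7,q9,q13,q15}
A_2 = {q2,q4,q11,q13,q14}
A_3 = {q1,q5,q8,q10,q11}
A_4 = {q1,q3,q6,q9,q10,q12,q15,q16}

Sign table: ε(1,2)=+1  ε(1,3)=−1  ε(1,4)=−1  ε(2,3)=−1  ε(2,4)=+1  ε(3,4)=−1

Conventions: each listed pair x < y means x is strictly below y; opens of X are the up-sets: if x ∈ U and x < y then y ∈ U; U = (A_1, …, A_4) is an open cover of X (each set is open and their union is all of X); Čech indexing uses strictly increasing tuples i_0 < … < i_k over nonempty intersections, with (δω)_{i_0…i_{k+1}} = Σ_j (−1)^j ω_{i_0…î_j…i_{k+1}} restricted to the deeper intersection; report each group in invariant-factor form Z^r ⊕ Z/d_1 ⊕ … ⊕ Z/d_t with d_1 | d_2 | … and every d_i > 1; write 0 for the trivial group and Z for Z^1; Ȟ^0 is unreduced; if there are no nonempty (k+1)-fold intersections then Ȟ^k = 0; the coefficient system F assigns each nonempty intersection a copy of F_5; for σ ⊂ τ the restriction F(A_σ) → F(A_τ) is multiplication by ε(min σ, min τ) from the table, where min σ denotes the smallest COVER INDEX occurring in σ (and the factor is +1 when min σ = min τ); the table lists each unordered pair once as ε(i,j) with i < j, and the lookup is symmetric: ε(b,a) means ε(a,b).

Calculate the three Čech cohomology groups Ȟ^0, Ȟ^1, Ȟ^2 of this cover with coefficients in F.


nerve simplices:
  A12={q2,q4,q13} A14={q9,q15} A23={q11} A34={q1,q10}
C dims 4,4; δ0: rk_F5 4
degree 0: 4−4−0 = 0 → Ȟ^0 ≅ 0
degree 1: 4−0−4 = 0 → Ȟ^1 ≅ 0
degree 2: 0−0−0 = 0 → Ȟ^2 ≅ 0

Ȟ^0 ≅ 0; Ȟ^1 ≅ 0; Ȟ^2 ≅ 0


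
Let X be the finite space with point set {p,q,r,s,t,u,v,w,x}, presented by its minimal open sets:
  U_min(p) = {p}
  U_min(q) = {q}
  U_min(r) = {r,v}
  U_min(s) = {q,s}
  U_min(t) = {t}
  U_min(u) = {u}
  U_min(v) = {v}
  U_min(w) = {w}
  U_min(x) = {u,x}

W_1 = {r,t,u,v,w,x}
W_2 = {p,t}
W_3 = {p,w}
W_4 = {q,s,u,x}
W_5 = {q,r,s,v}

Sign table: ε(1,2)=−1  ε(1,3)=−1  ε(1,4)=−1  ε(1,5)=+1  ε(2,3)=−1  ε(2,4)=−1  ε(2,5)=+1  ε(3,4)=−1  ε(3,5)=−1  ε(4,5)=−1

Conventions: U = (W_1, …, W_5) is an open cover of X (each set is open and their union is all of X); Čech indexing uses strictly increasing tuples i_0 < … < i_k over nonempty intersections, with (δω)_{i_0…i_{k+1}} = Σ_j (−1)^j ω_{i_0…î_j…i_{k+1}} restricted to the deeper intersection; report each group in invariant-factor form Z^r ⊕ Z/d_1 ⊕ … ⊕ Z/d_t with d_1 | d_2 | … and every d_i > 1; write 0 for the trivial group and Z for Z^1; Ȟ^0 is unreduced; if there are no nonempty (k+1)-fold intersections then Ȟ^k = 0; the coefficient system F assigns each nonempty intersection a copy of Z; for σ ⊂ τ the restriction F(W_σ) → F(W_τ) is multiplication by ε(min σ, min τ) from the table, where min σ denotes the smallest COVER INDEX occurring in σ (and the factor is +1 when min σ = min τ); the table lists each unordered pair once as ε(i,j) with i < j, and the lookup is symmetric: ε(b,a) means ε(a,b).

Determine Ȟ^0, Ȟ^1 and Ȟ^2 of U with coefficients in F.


Ȟ^0(U;F) ≅ 0; Ȟ^1(U;F) ≅ Z ⊕ Z/2; Ȟ^2(U;F) ≅ 0

nonempty overlaps:
  W12={t} W13={w} W14={u,x} W15={r,v} W23={p} W45={q,s}
C dims 5,6; δ0: rk 5, SNF 1^4·2
degree 0: 5−5−0 = 0 → Ȟ^0 ≅ 0
degree 1: 6−0−5 = 1 plus torsion [2] → Ȟ^1 ≅ Z ⊕ Z/2
degree 2: 0−0−0 = 0 → Ȟ^2 ≅ 0


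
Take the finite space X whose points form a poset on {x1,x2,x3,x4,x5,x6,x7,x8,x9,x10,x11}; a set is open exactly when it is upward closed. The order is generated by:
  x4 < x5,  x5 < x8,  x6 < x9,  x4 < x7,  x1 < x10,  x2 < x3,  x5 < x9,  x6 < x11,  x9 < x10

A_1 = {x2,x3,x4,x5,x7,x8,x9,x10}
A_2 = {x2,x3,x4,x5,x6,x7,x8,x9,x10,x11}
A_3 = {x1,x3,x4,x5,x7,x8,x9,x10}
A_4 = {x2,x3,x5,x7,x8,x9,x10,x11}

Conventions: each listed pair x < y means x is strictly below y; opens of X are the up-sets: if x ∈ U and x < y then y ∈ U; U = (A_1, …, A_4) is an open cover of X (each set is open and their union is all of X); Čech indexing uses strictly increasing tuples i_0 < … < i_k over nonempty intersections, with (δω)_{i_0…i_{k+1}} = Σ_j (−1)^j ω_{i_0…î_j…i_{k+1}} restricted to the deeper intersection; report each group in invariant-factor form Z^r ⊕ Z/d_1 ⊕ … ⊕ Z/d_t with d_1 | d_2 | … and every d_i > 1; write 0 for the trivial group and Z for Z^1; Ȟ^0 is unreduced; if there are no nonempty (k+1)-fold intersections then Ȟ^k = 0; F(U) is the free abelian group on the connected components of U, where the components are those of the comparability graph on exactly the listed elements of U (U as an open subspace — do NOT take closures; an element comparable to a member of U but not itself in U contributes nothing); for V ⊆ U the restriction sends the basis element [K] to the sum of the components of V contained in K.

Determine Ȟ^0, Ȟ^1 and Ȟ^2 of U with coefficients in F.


cover nerve:
  A12={x2,x3,x4,x5,x7,x8,x9,x10} A13={x3,x4,x5,x7,x8,x9,x10} A14={x2,x3,x5,x7,x8,x9,x10} A23={x3,x4,x5,x7,x8,x9,x10} A24={x2,x3,x5,x7,x8,x9,x10,x11} A34={x3,x5,x7,x8,x9,x10}
  A123={x3,x4,x5,x7,x8,x9,x10} A124={x2,x3,x5,x7,x8,x9,x10} A134={x3,x5,x7,x8,x9,x10} A234={x3,x5,x7,x8,x9,x10}
  A1234={x3,x5,x7,x8,x9,x10}
components per intersection:
  A1: {x2,x3} {x4,x5,x7,x8,x9,x10}
  A2: {x2,x3} {x4,x5,x6,x7,x8,x9,x10,x11}
  A3: {x1,x4,x5,x7,x8,x9,x10} {x3}
  A4: {x2,x3} {x5,x8,x9,x10} {x7} {x11}
  A12: {x2,x3} {x4,x5,x7,x8,x9,x10}
  A13: {x3} {x4,x5,x7,x8,x9,x10}
  A14: {x2,x3} {x5,x8,x9,x10} {x7}
  A23: {x3} {x4,x5,x7,x8,x9,x10}
  A24: {x2,x3} {x5,x8,x9,x10} {x7} {x11}
  A34: {x3} {x5,x8,x9,x10} {x7}
  A123: {x3} {x4,x5,x7,x8,x9,x10}
  A124: {x2,x3} {x5,x8,x9,x10} {x7}
  A134: {x3} {x5,x8,x9,x10} {x7}
  A234: {x3} {x5,x8,x9,x10} {x7}
  A1234: {x3} {x5,x8,x9,x10} {x7}
C dims 10,16,11,3; δ0: rk 8, SNF 1^8; δ1: rk 8, SNF 1^8; δ2: rk 3, SNF 1^3
Ȟ^0: (10−8)−0=2 ⇒ Z^2
Ȟ^1: (16−8)−8=0 ⇒ 0
Ȟ^2: (11−3)−8=0 ⇒ 0

Ȟ^0 ≅ Z^2; Ȟ^1 ≅ 0; Ȟ^2 ≅ 0


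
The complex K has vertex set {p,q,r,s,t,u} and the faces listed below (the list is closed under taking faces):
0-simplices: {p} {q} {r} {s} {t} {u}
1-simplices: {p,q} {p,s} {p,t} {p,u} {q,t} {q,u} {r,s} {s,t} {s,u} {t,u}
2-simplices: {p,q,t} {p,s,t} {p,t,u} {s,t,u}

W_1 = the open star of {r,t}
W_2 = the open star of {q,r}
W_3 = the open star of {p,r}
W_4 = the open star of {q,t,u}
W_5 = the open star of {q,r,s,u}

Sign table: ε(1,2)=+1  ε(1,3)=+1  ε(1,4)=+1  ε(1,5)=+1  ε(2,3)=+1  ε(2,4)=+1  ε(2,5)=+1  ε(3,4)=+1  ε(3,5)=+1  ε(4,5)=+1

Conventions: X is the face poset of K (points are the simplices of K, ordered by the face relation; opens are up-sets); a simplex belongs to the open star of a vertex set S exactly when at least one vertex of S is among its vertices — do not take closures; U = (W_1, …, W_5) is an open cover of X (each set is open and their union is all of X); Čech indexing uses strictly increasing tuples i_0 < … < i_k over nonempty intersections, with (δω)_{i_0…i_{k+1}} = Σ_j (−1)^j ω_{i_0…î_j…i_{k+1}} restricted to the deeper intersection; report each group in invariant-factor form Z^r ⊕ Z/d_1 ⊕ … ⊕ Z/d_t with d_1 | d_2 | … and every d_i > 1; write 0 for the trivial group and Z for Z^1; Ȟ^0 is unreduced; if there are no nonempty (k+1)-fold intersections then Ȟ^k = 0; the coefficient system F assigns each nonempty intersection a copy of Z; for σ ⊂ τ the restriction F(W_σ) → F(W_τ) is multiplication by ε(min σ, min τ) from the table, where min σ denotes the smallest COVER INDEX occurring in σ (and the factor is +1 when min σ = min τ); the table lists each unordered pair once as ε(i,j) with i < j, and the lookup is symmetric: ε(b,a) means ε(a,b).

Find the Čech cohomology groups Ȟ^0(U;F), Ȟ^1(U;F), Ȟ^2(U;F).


nonempty overlaps:
  W1={{r},{t},{p,t},{q,t},{r,s},{s,t},{t,u},{p,q,t},{p,s,t},{p,t,u},{s,t,u}} W2={{q},{r},{p,q},{q,t},{q,u},{r,s},{p,q,t}} W3={{p},{r},{p,q},{p,s},{p,t},{p,u},{r,s},{p,q,t},{p,s,t},{p,t,u}} W4={{q},{t},{u},{p,q},{p,t},{p,u},{q,t},{q,u},{s,t},{s,u},{t,u},{p,q,t},{p,s,t},{p,t,u},{s,t,u}} W5={{q},{r},{s},{u},{p,q},{p,s},{p,u},{q,t},{q,u},{r,s},{s,t},{s,u},{t,u},{p,q,t},{p,s,t},{p,t,u},{s,t,u}}
  W12={{r},{q,t},{r,s},{p,q,t}} W13={{r},{p,t},{r,s},{p,q,t},{p,s,t},{p,t,u}} W14={{t},{p,t},{q,t},{s,t},{t,u},{p,q,t},{p,s,t},{p,t,u},{s,t,u}} W15={{r},{q,t},{r,s},{s,t},{t,u},{p,q,t},{p,s,t},{p,t,u},{s,t,u}} W23={{r},{p,q},{r,s},{p,q,t}} W24={{q},{p,q},{q,t},{q,u},{p,q,t}} W25={{q},{r},{p,q},{q,t},{q,u},{r,s},{p,q,t}} W34={{p,q},{p,t},{p,u},{p,q,t},{p,s,t},{p,t,u}} W35={{r},{p,q},{p,s},{p,u},{r,s},{p,q,t},{p,s,t},{p,t,u}} W45={{q},{u},{p,q},{p,u},{q,t},{q,u},{s,t},{s,u},{t,u},{p,q,t},{p,s,t},{p,t,u},{s,t,u}}
  W123={{r},{r,s},{p,q,t}} W124={{q,t},{p,q,t}} W125={{r},{q,t},{r,s},{p,q,t}} W134={{p,t},{p,q,t},{p,s,t},{p,t,u}} W135={{r},{r,s},{p,q,t},{p,s,t},{p,t,u}} W145={{q,t},{s,t},{t,u},{p,q,t},{p,s,t},{p,t,u},{s,t,u}} W234={{p,q},{p,q,t}} W235={{r},{p,q},{r,s},{p,q,t}} W245={{q},{p,q},{q,t},{q,u},{p,q,t}} W345={{p,q},{p,u},{p,q,t},{p,s,t},{p,t,u}}
  W1234={{p,q,t}} W1235={{r},{r,s},{p,q,t}} W1245={{q,t},{p,q,t}} W1345={{p,q,t},{p,s,t},{p,t,u}} W2345={{p,q},{p,q,t}}
  W12345={{p,q,t}}
C dims 5,10,10,5; δ0: rk 4, SNF 1^4; δ1: rk 6, SNF 1^6; δ2: rk 4, SNF 1^4
degree 0: 5−4−0 = 1 → Ȟ^0 ≅ Z
degree 1: 10−6−4 = 0 → Ȟ^1 ≅ 0
degree 2: 10−4−6 = 0 → Ȟ^2 ≅ 0

Ȟ^0 ≅ Z, Ȟ^1 ≅ 0, Ȟ^2 ≅ 0
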